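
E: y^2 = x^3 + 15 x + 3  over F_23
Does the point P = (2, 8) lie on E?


Check whether y^2 = x^3 + 15 x + 3 (mod 23) for (x, y) = (2, 8).
LHS: y^2 = 8^2 mod 23 = 18
RHS: x^3 + 15 x + 3 = 2^3 + 15*2 + 3 mod 23 = 18
LHS = RHS

Yes, on the curve


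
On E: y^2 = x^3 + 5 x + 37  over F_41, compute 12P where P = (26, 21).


k = 12 = 1100_2 (binary, LSB first: 0011)
Double-and-add from P = (26, 21):
  bit 0 = 0: acc unchanged = O
  bit 1 = 0: acc unchanged = O
  bit 2 = 1: acc = O + (19, 29) = (19, 29)
  bit 3 = 1: acc = (19, 29) + (40, 21) = (33, 31)

12P = (33, 31)


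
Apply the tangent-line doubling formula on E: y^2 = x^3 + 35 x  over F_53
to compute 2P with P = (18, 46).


Doubling: s = (3 x1^2 + a) / (2 y1)
s = (3*18^2 + 35) / (2*46) mod 53 = 0
x3 = s^2 - 2 x1 mod 53 = 0^2 - 2*18 = 17
y3 = s (x1 - x3) - y1 mod 53 = 0 * (18 - 17) - 46 = 7

2P = (17, 7)


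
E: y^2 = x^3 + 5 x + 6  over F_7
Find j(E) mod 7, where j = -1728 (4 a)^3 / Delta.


Delta = -16(4 a^3 + 27 b^2) mod 7 = 3
-1728 * (4 a)^3 = -1728 * (4*5)^3 mod 7 = 6
j = 6 * 3^(-1) mod 7 = 2

j = 2 (mod 7)


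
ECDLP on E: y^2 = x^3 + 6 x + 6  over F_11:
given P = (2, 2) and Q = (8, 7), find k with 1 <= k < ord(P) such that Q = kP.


Enumerate multiples of P until we hit Q = (8, 7):
  1P = (2, 2)
  2P = (8, 4)
  3P = (6, 4)
  4P = (6, 7)
  5P = (8, 7)
Match found at i = 5.

k = 5


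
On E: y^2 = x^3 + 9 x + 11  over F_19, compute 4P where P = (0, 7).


k = 4 = 100_2 (binary, LSB first: 001)
Double-and-add from P = (0, 7):
  bit 0 = 0: acc unchanged = O
  bit 1 = 0: acc unchanged = O
  bit 2 = 1: acc = O + (11, 15) = (11, 15)

4P = (11, 15)


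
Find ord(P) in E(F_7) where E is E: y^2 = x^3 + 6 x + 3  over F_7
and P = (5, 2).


Compute successive multiples of P until we hit O:
  1P = (5, 2)
  2P = (5, 5)
  3P = O

ord(P) = 3


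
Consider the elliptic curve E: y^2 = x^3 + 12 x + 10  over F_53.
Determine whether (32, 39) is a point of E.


Check whether y^2 = x^3 + 12 x + 10 (mod 53) for (x, y) = (32, 39).
LHS: y^2 = 39^2 mod 53 = 37
RHS: x^3 + 12 x + 10 = 32^3 + 12*32 + 10 mod 53 = 37
LHS = RHS

Yes, on the curve


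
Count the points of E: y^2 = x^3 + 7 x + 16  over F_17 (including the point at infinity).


For each x in F_17, count y with y^2 = x^3 + 7 x + 16 mod 17:
  x = 0: RHS = 16, y in [4, 13]  -> 2 point(s)
  x = 2: RHS = 4, y in [2, 15]  -> 2 point(s)
  x = 3: RHS = 13, y in [8, 9]  -> 2 point(s)
  x = 6: RHS = 2, y in [6, 11]  -> 2 point(s)
  x = 7: RHS = 0, y in [0]  -> 1 point(s)
  x = 9: RHS = 9, y in [3, 14]  -> 2 point(s)
  x = 10: RHS = 15, y in [7, 10]  -> 2 point(s)
  x = 11: RHS = 13, y in [8, 9]  -> 2 point(s)
  x = 12: RHS = 9, y in [3, 14]  -> 2 point(s)
  x = 13: RHS = 9, y in [3, 14]  -> 2 point(s)
  x = 14: RHS = 2, y in [6, 11]  -> 2 point(s)
  x = 16: RHS = 8, y in [5, 12]  -> 2 point(s)
Affine points: 23. Add the point at infinity: total = 24.

#E(F_17) = 24


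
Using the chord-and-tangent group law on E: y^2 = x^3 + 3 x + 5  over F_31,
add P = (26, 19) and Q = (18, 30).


P != Q, so use the chord formula.
s = (y2 - y1) / (x2 - x1) = (11) / (23) mod 31 = 18
x3 = s^2 - x1 - x2 mod 31 = 18^2 - 26 - 18 = 1
y3 = s (x1 - x3) - y1 mod 31 = 18 * (26 - 1) - 19 = 28

P + Q = (1, 28)


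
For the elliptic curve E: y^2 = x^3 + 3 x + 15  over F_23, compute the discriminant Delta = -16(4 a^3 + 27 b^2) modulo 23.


4 a^3 + 27 b^2 = 4*3^3 + 27*15^2 = 108 + 6075 = 6183
Delta = -16 * (6183) = -98928
Delta mod 23 = 18

Delta = 18 (mod 23)


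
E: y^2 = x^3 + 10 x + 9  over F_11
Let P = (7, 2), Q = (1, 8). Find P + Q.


P != Q, so use the chord formula.
s = (y2 - y1) / (x2 - x1) = (6) / (5) mod 11 = 10
x3 = s^2 - x1 - x2 mod 11 = 10^2 - 7 - 1 = 4
y3 = s (x1 - x3) - y1 mod 11 = 10 * (7 - 4) - 2 = 6

P + Q = (4, 6)


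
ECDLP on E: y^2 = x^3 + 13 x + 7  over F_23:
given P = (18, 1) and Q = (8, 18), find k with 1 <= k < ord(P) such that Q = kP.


Enumerate multiples of P until we hit Q = (8, 18):
  1P = (18, 1)
  2P = (14, 14)
  3P = (3, 2)
  4P = (11, 20)
  5P = (7, 2)
  6P = (2, 8)
  7P = (4, 13)
  8P = (13, 21)
  9P = (8, 5)
  10P = (22, 19)
  11P = (9, 5)
  12P = (5, 6)
  13P = (6, 5)
  14P = (17, 14)
  15P = (19, 12)
  16P = (15, 9)
  17P = (15, 14)
  18P = (19, 11)
  19P = (17, 9)
  20P = (6, 18)
  21P = (5, 17)
  22P = (9, 18)
  23P = (22, 4)
  24P = (8, 18)
Match found at i = 24.

k = 24


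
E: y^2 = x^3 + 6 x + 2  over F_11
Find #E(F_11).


For each x in F_11, count y with y^2 = x^3 + 6 x + 2 mod 11:
  x = 1: RHS = 9, y in [3, 8]  -> 2 point(s)
  x = 2: RHS = 0, y in [0]  -> 1 point(s)
  x = 3: RHS = 3, y in [5, 6]  -> 2 point(s)
  x = 5: RHS = 3, y in [5, 6]  -> 2 point(s)
  x = 6: RHS = 1, y in [1, 10]  -> 2 point(s)
  x = 8: RHS = 1, y in [1, 10]  -> 2 point(s)
  x = 9: RHS = 4, y in [2, 9]  -> 2 point(s)
Affine points: 13. Add the point at infinity: total = 14.

#E(F_11) = 14


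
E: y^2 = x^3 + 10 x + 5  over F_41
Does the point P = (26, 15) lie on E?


Check whether y^2 = x^3 + 10 x + 5 (mod 41) for (x, y) = (26, 15).
LHS: y^2 = 15^2 mod 41 = 20
RHS: x^3 + 10 x + 5 = 26^3 + 10*26 + 5 mod 41 = 6
LHS != RHS

No, not on the curve


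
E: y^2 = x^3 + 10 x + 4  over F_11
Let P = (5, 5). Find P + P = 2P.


Doubling: s = (3 x1^2 + a) / (2 y1)
s = (3*5^2 + 10) / (2*5) mod 11 = 3
x3 = s^2 - 2 x1 mod 11 = 3^2 - 2*5 = 10
y3 = s (x1 - x3) - y1 mod 11 = 3 * (5 - 10) - 5 = 2

2P = (10, 2)


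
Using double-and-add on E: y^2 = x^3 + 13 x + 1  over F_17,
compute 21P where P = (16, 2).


k = 21 = 10101_2 (binary, LSB first: 10101)
Double-and-add from P = (16, 2):
  bit 0 = 1: acc = O + (16, 2) = (16, 2)
  bit 1 = 0: acc unchanged = (16, 2)
  bit 2 = 1: acc = (16, 2) + (0, 16) = (10, 14)
  bit 3 = 0: acc unchanged = (10, 14)
  bit 4 = 1: acc = (10, 14) + (5, 15) = (0, 1)

21P = (0, 1)


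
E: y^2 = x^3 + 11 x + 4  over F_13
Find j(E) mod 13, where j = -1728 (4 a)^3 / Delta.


Delta = -16(4 a^3 + 27 b^2) mod 13 = 9
-1728 * (4 a)^3 = -1728 * (4*11)^3 mod 13 = 8
j = 8 * 9^(-1) mod 13 = 11

j = 11 (mod 13)


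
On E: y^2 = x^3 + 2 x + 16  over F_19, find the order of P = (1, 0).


Compute successive multiples of P until we hit O:
  1P = (1, 0)
  2P = O

ord(P) = 2


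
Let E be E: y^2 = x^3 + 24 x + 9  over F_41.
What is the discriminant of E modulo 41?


4 a^3 + 27 b^2 = 4*24^3 + 27*9^2 = 55296 + 2187 = 57483
Delta = -16 * (57483) = -919728
Delta mod 41 = 25

Delta = 25 (mod 41)


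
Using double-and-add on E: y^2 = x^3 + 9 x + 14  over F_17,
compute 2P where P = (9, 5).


k = 2 = 10_2 (binary, LSB first: 01)
Double-and-add from P = (9, 5):
  bit 0 = 0: acc unchanged = O
  bit 1 = 1: acc = O + (3, 0) = (3, 0)

2P = (3, 0)


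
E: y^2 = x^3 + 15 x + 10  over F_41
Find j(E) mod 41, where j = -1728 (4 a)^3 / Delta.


Delta = -16(4 a^3 + 27 b^2) mod 41 = 2
-1728 * (4 a)^3 = -1728 * (4*15)^3 mod 41 = 10
j = 10 * 2^(-1) mod 41 = 5

j = 5 (mod 41)


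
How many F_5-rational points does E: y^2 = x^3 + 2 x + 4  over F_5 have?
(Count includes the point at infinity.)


For each x in F_5, count y with y^2 = x^3 + 2 x + 4 mod 5:
  x = 0: RHS = 4, y in [2, 3]  -> 2 point(s)
  x = 2: RHS = 1, y in [1, 4]  -> 2 point(s)
  x = 4: RHS = 1, y in [1, 4]  -> 2 point(s)
Affine points: 6. Add the point at infinity: total = 7.

#E(F_5) = 7


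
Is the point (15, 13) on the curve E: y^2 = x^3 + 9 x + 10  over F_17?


Check whether y^2 = x^3 + 9 x + 10 (mod 17) for (x, y) = (15, 13).
LHS: y^2 = 13^2 mod 17 = 16
RHS: x^3 + 9 x + 10 = 15^3 + 9*15 + 10 mod 17 = 1
LHS != RHS

No, not on the curve


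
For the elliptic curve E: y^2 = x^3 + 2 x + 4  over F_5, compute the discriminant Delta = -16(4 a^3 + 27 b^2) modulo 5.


4 a^3 + 27 b^2 = 4*2^3 + 27*4^2 = 32 + 432 = 464
Delta = -16 * (464) = -7424
Delta mod 5 = 1

Delta = 1 (mod 5)


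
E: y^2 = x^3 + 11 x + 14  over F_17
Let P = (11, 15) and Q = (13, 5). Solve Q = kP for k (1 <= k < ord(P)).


Enumerate multiples of P until we hit Q = (13, 5):
  1P = (11, 15)
  2P = (12, 2)
  3P = (10, 6)
  4P = (9, 3)
  5P = (16, 6)
  6P = (15, 16)
  7P = (7, 3)
  8P = (8, 11)
  9P = (13, 5)
Match found at i = 9.

k = 9


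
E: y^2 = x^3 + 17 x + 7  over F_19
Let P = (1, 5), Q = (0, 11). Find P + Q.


P != Q, so use the chord formula.
s = (y2 - y1) / (x2 - x1) = (6) / (18) mod 19 = 13
x3 = s^2 - x1 - x2 mod 19 = 13^2 - 1 - 0 = 16
y3 = s (x1 - x3) - y1 mod 19 = 13 * (1 - 16) - 5 = 9

P + Q = (16, 9)


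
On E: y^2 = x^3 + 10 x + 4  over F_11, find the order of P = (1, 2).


Compute successive multiples of P until we hit O:
  1P = (1, 2)
  2P = (1, 9)
  3P = O

ord(P) = 3


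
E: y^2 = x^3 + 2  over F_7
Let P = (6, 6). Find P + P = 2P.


Doubling: s = (3 x1^2 + a) / (2 y1)
s = (3*6^2 + 0) / (2*6) mod 7 = 2
x3 = s^2 - 2 x1 mod 7 = 2^2 - 2*6 = 6
y3 = s (x1 - x3) - y1 mod 7 = 2 * (6 - 6) - 6 = 1

2P = (6, 1)


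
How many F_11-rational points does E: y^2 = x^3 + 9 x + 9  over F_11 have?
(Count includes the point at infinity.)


For each x in F_11, count y with y^2 = x^3 + 9 x + 9 mod 11:
  x = 0: RHS = 9, y in [3, 8]  -> 2 point(s)
  x = 5: RHS = 3, y in [5, 6]  -> 2 point(s)
  x = 6: RHS = 4, y in [2, 9]  -> 2 point(s)
  x = 9: RHS = 5, y in [4, 7]  -> 2 point(s)
Affine points: 8. Add the point at infinity: total = 9.

#E(F_11) = 9


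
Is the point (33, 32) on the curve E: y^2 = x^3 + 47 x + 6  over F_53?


Check whether y^2 = x^3 + 47 x + 6 (mod 53) for (x, y) = (33, 32).
LHS: y^2 = 32^2 mod 53 = 17
RHS: x^3 + 47 x + 6 = 33^3 + 47*33 + 6 mod 53 = 23
LHS != RHS

No, not on the curve


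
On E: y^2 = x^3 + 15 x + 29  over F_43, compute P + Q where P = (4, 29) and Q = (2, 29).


P != Q, so use the chord formula.
s = (y2 - y1) / (x2 - x1) = (0) / (41) mod 43 = 0
x3 = s^2 - x1 - x2 mod 43 = 0^2 - 4 - 2 = 37
y3 = s (x1 - x3) - y1 mod 43 = 0 * (4 - 37) - 29 = 14

P + Q = (37, 14)


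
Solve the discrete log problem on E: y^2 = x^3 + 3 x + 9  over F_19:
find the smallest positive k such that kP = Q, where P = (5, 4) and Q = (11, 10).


Enumerate multiples of P until we hit Q = (11, 10):
  1P = (5, 4)
  2P = (15, 3)
  3P = (3, 11)
  4P = (9, 10)
  5P = (12, 14)
  6P = (18, 10)
  7P = (16, 7)
  8P = (2, 2)
  9P = (4, 3)
  10P = (11, 9)
  11P = (0, 16)
  12P = (0, 3)
  13P = (11, 10)
Match found at i = 13.

k = 13


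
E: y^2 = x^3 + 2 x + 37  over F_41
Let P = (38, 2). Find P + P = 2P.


Doubling: s = (3 x1^2 + a) / (2 y1)
s = (3*38^2 + 2) / (2*2) mod 41 = 38
x3 = s^2 - 2 x1 mod 41 = 38^2 - 2*38 = 15
y3 = s (x1 - x3) - y1 mod 41 = 38 * (38 - 15) - 2 = 11

2P = (15, 11)


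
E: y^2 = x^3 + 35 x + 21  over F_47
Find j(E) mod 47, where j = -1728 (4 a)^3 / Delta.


Delta = -16(4 a^3 + 27 b^2) mod 47 = 27
-1728 * (4 a)^3 = -1728 * (4*35)^3 mod 47 = 36
j = 36 * 27^(-1) mod 47 = 17

j = 17 (mod 47)


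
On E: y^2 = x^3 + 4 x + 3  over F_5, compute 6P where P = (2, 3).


k = 6 = 110_2 (binary, LSB first: 011)
Double-and-add from P = (2, 3):
  bit 0 = 0: acc unchanged = O
  bit 1 = 1: acc = O + (2, 2) = (2, 2)
  bit 2 = 1: acc = (2, 2) + (2, 3) = O

6P = O


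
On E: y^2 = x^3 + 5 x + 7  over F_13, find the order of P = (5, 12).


Compute successive multiples of P until we hit O:
  1P = (5, 12)
  2P = (4, 0)
  3P = (5, 1)
  4P = O

ord(P) = 4


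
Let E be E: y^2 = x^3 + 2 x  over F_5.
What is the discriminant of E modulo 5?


4 a^3 + 27 b^2 = 4*2^3 + 27*0^2 = 32 + 0 = 32
Delta = -16 * (32) = -512
Delta mod 5 = 3

Delta = 3 (mod 5)


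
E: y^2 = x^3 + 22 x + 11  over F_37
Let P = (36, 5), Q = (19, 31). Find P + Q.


P != Q, so use the chord formula.
s = (y2 - y1) / (x2 - x1) = (26) / (20) mod 37 = 5
x3 = s^2 - x1 - x2 mod 37 = 5^2 - 36 - 19 = 7
y3 = s (x1 - x3) - y1 mod 37 = 5 * (36 - 7) - 5 = 29

P + Q = (7, 29)


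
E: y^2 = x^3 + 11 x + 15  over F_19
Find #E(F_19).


For each x in F_19, count y with y^2 = x^3 + 11 x + 15 mod 19:
  x = 2: RHS = 7, y in [8, 11]  -> 2 point(s)
  x = 4: RHS = 9, y in [3, 16]  -> 2 point(s)
  x = 5: RHS = 5, y in [9, 10]  -> 2 point(s)
  x = 7: RHS = 17, y in [6, 13]  -> 2 point(s)
  x = 8: RHS = 7, y in [8, 11]  -> 2 point(s)
  x = 9: RHS = 7, y in [8, 11]  -> 2 point(s)
  x = 10: RHS = 4, y in [2, 17]  -> 2 point(s)
  x = 11: RHS = 4, y in [2, 17]  -> 2 point(s)
  x = 14: RHS = 6, y in [5, 14]  -> 2 point(s)
  x = 17: RHS = 4, y in [2, 17]  -> 2 point(s)
Affine points: 20. Add the point at infinity: total = 21.

#E(F_19) = 21


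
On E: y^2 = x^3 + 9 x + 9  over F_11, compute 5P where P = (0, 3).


k = 5 = 101_2 (binary, LSB first: 101)
Double-and-add from P = (0, 3):
  bit 0 = 1: acc = O + (0, 3) = (0, 3)
  bit 1 = 0: acc unchanged = (0, 3)
  bit 2 = 1: acc = (0, 3) + (6, 9) = (6, 2)

5P = (6, 2)


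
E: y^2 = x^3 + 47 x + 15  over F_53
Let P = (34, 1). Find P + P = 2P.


Doubling: s = (3 x1^2 + a) / (2 y1)
s = (3*34^2 + 47) / (2*1) mod 53 = 35
x3 = s^2 - 2 x1 mod 53 = 35^2 - 2*34 = 44
y3 = s (x1 - x3) - y1 mod 53 = 35 * (34 - 44) - 1 = 20

2P = (44, 20)


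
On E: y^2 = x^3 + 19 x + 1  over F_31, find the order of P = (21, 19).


Compute successive multiples of P until we hit O:
  1P = (21, 19)
  2P = (9, 23)
  3P = (8, 18)
  4P = (22, 0)
  5P = (8, 13)
  6P = (9, 8)
  7P = (21, 12)
  8P = O

ord(P) = 8


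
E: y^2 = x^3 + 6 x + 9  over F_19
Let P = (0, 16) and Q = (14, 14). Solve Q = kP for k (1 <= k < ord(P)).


Enumerate multiples of P until we hit Q = (14, 14):
  1P = (0, 16)
  2P = (1, 4)
  3P = (10, 9)
  4P = (15, 4)
  5P = (13, 2)
  6P = (3, 15)
  7P = (14, 14)
Match found at i = 7.

k = 7


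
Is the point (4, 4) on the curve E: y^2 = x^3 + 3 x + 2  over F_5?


Check whether y^2 = x^3 + 3 x + 2 (mod 5) for (x, y) = (4, 4).
LHS: y^2 = 4^2 mod 5 = 1
RHS: x^3 + 3 x + 2 = 4^3 + 3*4 + 2 mod 5 = 3
LHS != RHS

No, not on the curve


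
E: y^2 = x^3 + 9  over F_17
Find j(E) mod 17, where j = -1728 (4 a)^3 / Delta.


Delta = -16(4 a^3 + 27 b^2) mod 17 = 11
-1728 * (4 a)^3 = -1728 * (4*0)^3 mod 17 = 0
j = 0 * 11^(-1) mod 17 = 0

j = 0 (mod 17)


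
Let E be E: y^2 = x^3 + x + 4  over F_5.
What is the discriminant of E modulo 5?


4 a^3 + 27 b^2 = 4*1^3 + 27*4^2 = 4 + 432 = 436
Delta = -16 * (436) = -6976
Delta mod 5 = 4

Delta = 4 (mod 5)


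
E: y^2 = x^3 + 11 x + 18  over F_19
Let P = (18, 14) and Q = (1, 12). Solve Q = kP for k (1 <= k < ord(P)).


Enumerate multiples of P until we hit Q = (1, 12):
  1P = (18, 14)
  2P = (7, 1)
  3P = (10, 11)
  4P = (14, 16)
  5P = (11, 11)
  6P = (15, 9)
  7P = (12, 15)
  8P = (17, 8)
  9P = (1, 12)
Match found at i = 9.

k = 9


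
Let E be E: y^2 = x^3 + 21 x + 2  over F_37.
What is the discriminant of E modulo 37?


4 a^3 + 27 b^2 = 4*21^3 + 27*2^2 = 37044 + 108 = 37152
Delta = -16 * (37152) = -594432
Delta mod 37 = 10

Delta = 10 (mod 37)


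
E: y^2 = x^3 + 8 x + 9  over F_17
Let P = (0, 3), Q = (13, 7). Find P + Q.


P != Q, so use the chord formula.
s = (y2 - y1) / (x2 - x1) = (4) / (13) mod 17 = 16
x3 = s^2 - x1 - x2 mod 17 = 16^2 - 0 - 13 = 5
y3 = s (x1 - x3) - y1 mod 17 = 16 * (0 - 5) - 3 = 2

P + Q = (5, 2)


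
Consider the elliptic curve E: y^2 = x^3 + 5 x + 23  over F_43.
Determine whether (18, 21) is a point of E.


Check whether y^2 = x^3 + 5 x + 23 (mod 43) for (x, y) = (18, 21).
LHS: y^2 = 21^2 mod 43 = 11
RHS: x^3 + 5 x + 23 = 18^3 + 5*18 + 23 mod 43 = 11
LHS = RHS

Yes, on the curve


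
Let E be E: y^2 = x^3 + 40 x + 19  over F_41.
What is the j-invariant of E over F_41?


Delta = -16(4 a^3 + 27 b^2) mod 41 = 35
-1728 * (4 a)^3 = -1728 * (4*40)^3 mod 41 = 15
j = 15 * 35^(-1) mod 41 = 18

j = 18 (mod 41)


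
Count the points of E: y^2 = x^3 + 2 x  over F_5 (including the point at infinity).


For each x in F_5, count y with y^2 = x^3 + 2 x + 0 mod 5:
  x = 0: RHS = 0, y in [0]  -> 1 point(s)
Affine points: 1. Add the point at infinity: total = 2.

#E(F_5) = 2


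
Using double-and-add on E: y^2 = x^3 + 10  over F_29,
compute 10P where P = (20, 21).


k = 10 = 1010_2 (binary, LSB first: 0101)
Double-and-add from P = (20, 21):
  bit 0 = 0: acc unchanged = O
  bit 1 = 1: acc = O + (17, 15) = (17, 15)
  bit 2 = 0: acc unchanged = (17, 15)
  bit 3 = 1: acc = (17, 15) + (28, 26) = (14, 17)

10P = (14, 17)


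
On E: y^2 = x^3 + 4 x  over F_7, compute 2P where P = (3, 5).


Doubling: s = (3 x1^2 + a) / (2 y1)
s = (3*3^2 + 4) / (2*5) mod 7 = 1
x3 = s^2 - 2 x1 mod 7 = 1^2 - 2*3 = 2
y3 = s (x1 - x3) - y1 mod 7 = 1 * (3 - 2) - 5 = 3

2P = (2, 3)


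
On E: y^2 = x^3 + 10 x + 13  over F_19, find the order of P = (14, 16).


Compute successive multiples of P until we hit O:
  1P = (14, 16)
  2P = (17, 17)
  3P = (5, 6)
  4P = (1, 9)
  5P = (8, 15)
  6P = (6, 17)
  7P = (10, 12)
  8P = (15, 2)
  ... (continuing to 17P)
  17P = O

ord(P) = 17


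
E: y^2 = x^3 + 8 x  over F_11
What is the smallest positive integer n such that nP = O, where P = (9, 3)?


Compute successive multiples of P until we hit O:
  1P = (9, 3)
  2P = (9, 8)
  3P = O

ord(P) = 3


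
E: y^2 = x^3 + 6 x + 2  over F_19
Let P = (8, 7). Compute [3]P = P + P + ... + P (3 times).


k = 3 = 11_2 (binary, LSB first: 11)
Double-and-add from P = (8, 7):
  bit 0 = 1: acc = O + (8, 7) = (8, 7)
  bit 1 = 1: acc = (8, 7) + (1, 16) = (7, 8)

3P = (7, 8)


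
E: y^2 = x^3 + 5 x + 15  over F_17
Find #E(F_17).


For each x in F_17, count y with y^2 = x^3 + 5 x + 15 mod 17:
  x = 0: RHS = 15, y in [7, 10]  -> 2 point(s)
  x = 1: RHS = 4, y in [2, 15]  -> 2 point(s)
  x = 2: RHS = 16, y in [4, 13]  -> 2 point(s)
  x = 7: RHS = 2, y in [6, 11]  -> 2 point(s)
  x = 12: RHS = 1, y in [1, 16]  -> 2 point(s)
  x = 13: RHS = 16, y in [4, 13]  -> 2 point(s)
  x = 16: RHS = 9, y in [3, 14]  -> 2 point(s)
Affine points: 14. Add the point at infinity: total = 15.

#E(F_17) = 15


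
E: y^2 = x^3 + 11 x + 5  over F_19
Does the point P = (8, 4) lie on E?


Check whether y^2 = x^3 + 11 x + 5 (mod 19) for (x, y) = (8, 4).
LHS: y^2 = 4^2 mod 19 = 16
RHS: x^3 + 11 x + 5 = 8^3 + 11*8 + 5 mod 19 = 16
LHS = RHS

Yes, on the curve


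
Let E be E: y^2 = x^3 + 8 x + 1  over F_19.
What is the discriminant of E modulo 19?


4 a^3 + 27 b^2 = 4*8^3 + 27*1^2 = 2048 + 27 = 2075
Delta = -16 * (2075) = -33200
Delta mod 19 = 12

Delta = 12 (mod 19)


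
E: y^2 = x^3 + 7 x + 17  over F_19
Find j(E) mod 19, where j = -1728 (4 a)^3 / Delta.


Delta = -16(4 a^3 + 27 b^2) mod 19 = 13
-1728 * (4 a)^3 = -1728 * (4*7)^3 mod 19 = 7
j = 7 * 13^(-1) mod 19 = 2

j = 2 (mod 19)


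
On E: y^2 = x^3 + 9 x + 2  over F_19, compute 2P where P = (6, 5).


Doubling: s = (3 x1^2 + a) / (2 y1)
s = (3*6^2 + 9) / (2*5) mod 19 = 6
x3 = s^2 - 2 x1 mod 19 = 6^2 - 2*6 = 5
y3 = s (x1 - x3) - y1 mod 19 = 6 * (6 - 5) - 5 = 1

2P = (5, 1)


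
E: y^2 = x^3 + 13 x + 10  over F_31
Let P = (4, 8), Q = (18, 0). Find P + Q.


P != Q, so use the chord formula.
s = (y2 - y1) / (x2 - x1) = (23) / (14) mod 31 = 26
x3 = s^2 - x1 - x2 mod 31 = 26^2 - 4 - 18 = 3
y3 = s (x1 - x3) - y1 mod 31 = 26 * (4 - 3) - 8 = 18

P + Q = (3, 18)


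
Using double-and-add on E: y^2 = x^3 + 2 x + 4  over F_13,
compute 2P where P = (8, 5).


k = 2 = 10_2 (binary, LSB first: 01)
Double-and-add from P = (8, 5):
  bit 0 = 0: acc unchanged = O
  bit 1 = 1: acc = O + (0, 2) = (0, 2)

2P = (0, 2)


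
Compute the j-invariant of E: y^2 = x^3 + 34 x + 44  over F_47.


Delta = -16(4 a^3 + 27 b^2) mod 47 = 44
-1728 * (4 a)^3 = -1728 * (4*34)^3 mod 47 = 35
j = 35 * 44^(-1) mod 47 = 4

j = 4 (mod 47)


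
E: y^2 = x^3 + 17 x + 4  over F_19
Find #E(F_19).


For each x in F_19, count y with y^2 = x^3 + 17 x + 4 mod 19:
  x = 0: RHS = 4, y in [2, 17]  -> 2 point(s)
  x = 3: RHS = 6, y in [5, 14]  -> 2 point(s)
  x = 5: RHS = 5, y in [9, 10]  -> 2 point(s)
  x = 8: RHS = 6, y in [5, 14]  -> 2 point(s)
  x = 12: RHS = 17, y in [6, 13]  -> 2 point(s)
  x = 13: RHS = 9, y in [3, 16]  -> 2 point(s)
  x = 15: RHS = 5, y in [9, 10]  -> 2 point(s)
  x = 17: RHS = 0, y in [0]  -> 1 point(s)
  x = 18: RHS = 5, y in [9, 10]  -> 2 point(s)
Affine points: 17. Add the point at infinity: total = 18.

#E(F_19) = 18


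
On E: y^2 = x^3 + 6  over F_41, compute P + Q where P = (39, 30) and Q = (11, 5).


P != Q, so use the chord formula.
s = (y2 - y1) / (x2 - x1) = (16) / (13) mod 41 = 17
x3 = s^2 - x1 - x2 mod 41 = 17^2 - 39 - 11 = 34
y3 = s (x1 - x3) - y1 mod 41 = 17 * (39 - 34) - 30 = 14

P + Q = (34, 14)


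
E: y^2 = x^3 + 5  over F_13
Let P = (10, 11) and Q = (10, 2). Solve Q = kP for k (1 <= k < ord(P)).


Enumerate multiples of P until we hit Q = (10, 2):
  1P = (10, 11)
  2P = (2, 0)
  3P = (10, 2)
Match found at i = 3.

k = 3


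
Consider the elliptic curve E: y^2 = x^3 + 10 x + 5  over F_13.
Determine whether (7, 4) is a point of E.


Check whether y^2 = x^3 + 10 x + 5 (mod 13) for (x, y) = (7, 4).
LHS: y^2 = 4^2 mod 13 = 3
RHS: x^3 + 10 x + 5 = 7^3 + 10*7 + 5 mod 13 = 2
LHS != RHS

No, not on the curve


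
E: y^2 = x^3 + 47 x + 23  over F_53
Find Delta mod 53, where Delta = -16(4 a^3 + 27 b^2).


4 a^3 + 27 b^2 = 4*47^3 + 27*23^2 = 415292 + 14283 = 429575
Delta = -16 * (429575) = -6873200
Delta mod 53 = 52

Delta = 52 (mod 53)


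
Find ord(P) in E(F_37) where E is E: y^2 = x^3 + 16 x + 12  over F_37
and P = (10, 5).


Compute successive multiples of P until we hit O:
  1P = (10, 5)
  2P = (21, 10)
  3P = (27, 31)
  4P = (25, 33)
  5P = (29, 36)
  6P = (31, 25)
  7P = (23, 2)
  8P = (15, 36)
  ... (continuing to 41P)
  41P = O

ord(P) = 41


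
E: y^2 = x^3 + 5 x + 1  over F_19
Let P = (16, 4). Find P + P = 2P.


Doubling: s = (3 x1^2 + a) / (2 y1)
s = (3*16^2 + 5) / (2*4) mod 19 = 4
x3 = s^2 - 2 x1 mod 19 = 4^2 - 2*16 = 3
y3 = s (x1 - x3) - y1 mod 19 = 4 * (16 - 3) - 4 = 10

2P = (3, 10)


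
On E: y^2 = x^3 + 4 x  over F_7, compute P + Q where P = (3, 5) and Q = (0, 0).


P != Q, so use the chord formula.
s = (y2 - y1) / (x2 - x1) = (2) / (4) mod 7 = 4
x3 = s^2 - x1 - x2 mod 7 = 4^2 - 3 - 0 = 6
y3 = s (x1 - x3) - y1 mod 7 = 4 * (3 - 6) - 5 = 4

P + Q = (6, 4)


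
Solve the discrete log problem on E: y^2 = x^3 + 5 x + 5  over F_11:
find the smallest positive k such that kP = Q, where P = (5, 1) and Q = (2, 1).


Enumerate multiples of P until we hit Q = (2, 1):
  1P = (5, 1)
  2P = (6, 3)
  3P = (4, 1)
  4P = (2, 10)
  5P = (2, 1)
Match found at i = 5.

k = 5


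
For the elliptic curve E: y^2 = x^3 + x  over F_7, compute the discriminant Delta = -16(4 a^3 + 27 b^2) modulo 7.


4 a^3 + 27 b^2 = 4*1^3 + 27*0^2 = 4 + 0 = 4
Delta = -16 * (4) = -64
Delta mod 7 = 6

Delta = 6 (mod 7)


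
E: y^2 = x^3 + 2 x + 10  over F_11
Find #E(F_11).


For each x in F_11, count y with y^2 = x^3 + 2 x + 10 mod 11:
  x = 2: RHS = 0, y in [0]  -> 1 point(s)
  x = 4: RHS = 5, y in [4, 7]  -> 2 point(s)
  x = 7: RHS = 4, y in [2, 9]  -> 2 point(s)
  x = 9: RHS = 9, y in [3, 8]  -> 2 point(s)
Affine points: 7. Add the point at infinity: total = 8.

#E(F_11) = 8


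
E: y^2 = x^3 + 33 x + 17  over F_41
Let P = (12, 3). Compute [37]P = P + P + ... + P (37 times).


k = 37 = 100101_2 (binary, LSB first: 101001)
Double-and-add from P = (12, 3):
  bit 0 = 1: acc = O + (12, 3) = (12, 3)
  bit 1 = 0: acc unchanged = (12, 3)
  bit 2 = 1: acc = (12, 3) + (29, 36) = (32, 4)
  bit 3 = 0: acc unchanged = (32, 4)
  bit 4 = 0: acc unchanged = (32, 4)
  bit 5 = 1: acc = (32, 4) + (14, 5) = (5, 15)

37P = (5, 15)


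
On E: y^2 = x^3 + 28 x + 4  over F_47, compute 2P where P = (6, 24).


Doubling: s = (3 x1^2 + a) / (2 y1)
s = (3*6^2 + 28) / (2*24) mod 47 = 42
x3 = s^2 - 2 x1 mod 47 = 42^2 - 2*6 = 13
y3 = s (x1 - x3) - y1 mod 47 = 42 * (6 - 13) - 24 = 11

2P = (13, 11)


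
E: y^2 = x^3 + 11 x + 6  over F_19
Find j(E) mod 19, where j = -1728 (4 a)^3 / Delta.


Delta = -16(4 a^3 + 27 b^2) mod 19 = 2
-1728 * (4 a)^3 = -1728 * (4*11)^3 mod 19 = 7
j = 7 * 2^(-1) mod 19 = 13

j = 13 (mod 19)


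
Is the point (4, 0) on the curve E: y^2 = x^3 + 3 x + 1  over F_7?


Check whether y^2 = x^3 + 3 x + 1 (mod 7) for (x, y) = (4, 0).
LHS: y^2 = 0^2 mod 7 = 0
RHS: x^3 + 3 x + 1 = 4^3 + 3*4 + 1 mod 7 = 0
LHS = RHS

Yes, on the curve


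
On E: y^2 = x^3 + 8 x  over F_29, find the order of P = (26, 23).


Compute successive multiples of P until we hit O:
  1P = (26, 23)
  2P = (28, 7)
  3P = (10, 23)
  4P = (22, 6)
  5P = (19, 14)
  6P = (4, 26)
  7P = (27, 18)
  8P = (1, 26)
  ... (continuing to 34P)
  34P = O

ord(P) = 34


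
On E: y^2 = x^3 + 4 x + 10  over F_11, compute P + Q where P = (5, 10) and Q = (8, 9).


P != Q, so use the chord formula.
s = (y2 - y1) / (x2 - x1) = (10) / (3) mod 11 = 7
x3 = s^2 - x1 - x2 mod 11 = 7^2 - 5 - 8 = 3
y3 = s (x1 - x3) - y1 mod 11 = 7 * (5 - 3) - 10 = 4

P + Q = (3, 4)


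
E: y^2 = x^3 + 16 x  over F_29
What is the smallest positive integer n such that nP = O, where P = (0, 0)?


Compute successive multiples of P until we hit O:
  1P = (0, 0)
  2P = O

ord(P) = 2


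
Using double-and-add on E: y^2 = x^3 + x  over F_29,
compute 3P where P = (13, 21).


k = 3 = 11_2 (binary, LSB first: 11)
Double-and-add from P = (13, 21):
  bit 0 = 1: acc = O + (13, 21) = (13, 21)
  bit 1 = 1: acc = (13, 21) + (16, 9) = (16, 20)

3P = (16, 20)


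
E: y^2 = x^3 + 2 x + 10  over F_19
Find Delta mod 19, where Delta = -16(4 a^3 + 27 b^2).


4 a^3 + 27 b^2 = 4*2^3 + 27*10^2 = 32 + 2700 = 2732
Delta = -16 * (2732) = -43712
Delta mod 19 = 7

Delta = 7 (mod 19)


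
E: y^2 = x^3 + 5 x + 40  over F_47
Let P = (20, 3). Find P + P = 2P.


Doubling: s = (3 x1^2 + a) / (2 y1)
s = (3*20^2 + 5) / (2*3) mod 47 = 5
x3 = s^2 - 2 x1 mod 47 = 5^2 - 2*20 = 32
y3 = s (x1 - x3) - y1 mod 47 = 5 * (20 - 32) - 3 = 31

2P = (32, 31)


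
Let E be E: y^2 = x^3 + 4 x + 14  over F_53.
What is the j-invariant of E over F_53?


Delta = -16(4 a^3 + 27 b^2) mod 53 = 7
-1728 * (4 a)^3 = -1728 * (4*4)^3 mod 53 = 50
j = 50 * 7^(-1) mod 53 = 45

j = 45 (mod 53)


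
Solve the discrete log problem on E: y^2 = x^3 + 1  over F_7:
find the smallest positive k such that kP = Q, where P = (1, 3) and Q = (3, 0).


Enumerate multiples of P until we hit Q = (3, 0):
  1P = (1, 3)
  2P = (0, 1)
  3P = (3, 0)
Match found at i = 3.

k = 3


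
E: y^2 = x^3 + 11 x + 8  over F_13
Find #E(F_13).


For each x in F_13, count y with y^2 = x^3 + 11 x + 8 mod 13:
  x = 2: RHS = 12, y in [5, 8]  -> 2 point(s)
  x = 3: RHS = 3, y in [4, 9]  -> 2 point(s)
  x = 4: RHS = 12, y in [5, 8]  -> 2 point(s)
  x = 6: RHS = 4, y in [2, 11]  -> 2 point(s)
  x = 7: RHS = 12, y in [5, 8]  -> 2 point(s)
  x = 8: RHS = 10, y in [6, 7]  -> 2 point(s)
  x = 9: RHS = 4, y in [2, 11]  -> 2 point(s)
  x = 10: RHS = 0, y in [0]  -> 1 point(s)
  x = 11: RHS = 4, y in [2, 11]  -> 2 point(s)
  x = 12: RHS = 9, y in [3, 10]  -> 2 point(s)
Affine points: 19. Add the point at infinity: total = 20.

#E(F_13) = 20


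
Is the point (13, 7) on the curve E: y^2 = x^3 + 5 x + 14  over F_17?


Check whether y^2 = x^3 + 5 x + 14 (mod 17) for (x, y) = (13, 7).
LHS: y^2 = 7^2 mod 17 = 15
RHS: x^3 + 5 x + 14 = 13^3 + 5*13 + 14 mod 17 = 15
LHS = RHS

Yes, on the curve


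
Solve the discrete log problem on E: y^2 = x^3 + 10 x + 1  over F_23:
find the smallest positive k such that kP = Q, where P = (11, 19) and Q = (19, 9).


Enumerate multiples of P until we hit Q = (19, 9):
  1P = (11, 19)
  2P = (19, 9)
Match found at i = 2.

k = 2


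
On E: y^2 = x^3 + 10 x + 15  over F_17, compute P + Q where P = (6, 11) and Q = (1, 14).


P != Q, so use the chord formula.
s = (y2 - y1) / (x2 - x1) = (3) / (12) mod 17 = 13
x3 = s^2 - x1 - x2 mod 17 = 13^2 - 6 - 1 = 9
y3 = s (x1 - x3) - y1 mod 17 = 13 * (6 - 9) - 11 = 1

P + Q = (9, 1)


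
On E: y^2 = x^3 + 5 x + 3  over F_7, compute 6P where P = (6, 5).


k = 6 = 110_2 (binary, LSB first: 011)
Double-and-add from P = (6, 5):
  bit 0 = 0: acc unchanged = O
  bit 1 = 1: acc = O + (6, 2) = (6, 2)
  bit 2 = 1: acc = (6, 2) + (6, 5) = O

6P = O


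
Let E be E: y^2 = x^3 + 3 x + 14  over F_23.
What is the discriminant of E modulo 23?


4 a^3 + 27 b^2 = 4*3^3 + 27*14^2 = 108 + 5292 = 5400
Delta = -16 * (5400) = -86400
Delta mod 23 = 11

Delta = 11 (mod 23)


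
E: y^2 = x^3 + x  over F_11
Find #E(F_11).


For each x in F_11, count y with y^2 = x^3 + 1 x + 0 mod 11:
  x = 0: RHS = 0, y in [0]  -> 1 point(s)
  x = 5: RHS = 9, y in [3, 8]  -> 2 point(s)
  x = 7: RHS = 9, y in [3, 8]  -> 2 point(s)
  x = 8: RHS = 3, y in [5, 6]  -> 2 point(s)
  x = 9: RHS = 1, y in [1, 10]  -> 2 point(s)
  x = 10: RHS = 9, y in [3, 8]  -> 2 point(s)
Affine points: 11. Add the point at infinity: total = 12.

#E(F_11) = 12


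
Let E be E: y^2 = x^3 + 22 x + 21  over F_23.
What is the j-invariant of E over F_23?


Delta = -16(4 a^3 + 27 b^2) mod 23 = 15
-1728 * (4 a)^3 = -1728 * (4*22)^3 mod 23 = 8
j = 8 * 15^(-1) mod 23 = 22

j = 22 (mod 23)


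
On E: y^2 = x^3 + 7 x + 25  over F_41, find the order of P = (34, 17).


Compute successive multiples of P until we hit O:
  1P = (34, 17)
  2P = (6, 23)
  3P = (0, 5)
  4P = (25, 32)
  5P = (3, 27)
  6P = (5, 12)
  7P = (11, 11)
  8P = (28, 22)
  ... (continuing to 33P)
  33P = O

ord(P) = 33


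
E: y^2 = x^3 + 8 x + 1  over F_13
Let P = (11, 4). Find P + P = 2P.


Doubling: s = (3 x1^2 + a) / (2 y1)
s = (3*11^2 + 8) / (2*4) mod 13 = 9
x3 = s^2 - 2 x1 mod 13 = 9^2 - 2*11 = 7
y3 = s (x1 - x3) - y1 mod 13 = 9 * (11 - 7) - 4 = 6

2P = (7, 6)


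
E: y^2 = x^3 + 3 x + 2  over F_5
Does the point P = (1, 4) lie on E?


Check whether y^2 = x^3 + 3 x + 2 (mod 5) for (x, y) = (1, 4).
LHS: y^2 = 4^2 mod 5 = 1
RHS: x^3 + 3 x + 2 = 1^3 + 3*1 + 2 mod 5 = 1
LHS = RHS

Yes, on the curve


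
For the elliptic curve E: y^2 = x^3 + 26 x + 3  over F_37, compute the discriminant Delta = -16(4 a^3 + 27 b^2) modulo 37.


4 a^3 + 27 b^2 = 4*26^3 + 27*3^2 = 70304 + 243 = 70547
Delta = -16 * (70547) = -1128752
Delta mod 37 = 7

Delta = 7 (mod 37)


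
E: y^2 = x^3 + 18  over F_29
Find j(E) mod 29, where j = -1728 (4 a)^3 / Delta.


Delta = -16(4 a^3 + 27 b^2) mod 29 = 15
-1728 * (4 a)^3 = -1728 * (4*0)^3 mod 29 = 0
j = 0 * 15^(-1) mod 29 = 0

j = 0 (mod 29)


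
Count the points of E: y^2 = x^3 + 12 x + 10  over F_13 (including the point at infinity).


For each x in F_13, count y with y^2 = x^3 + 12 x + 10 mod 13:
  x = 0: RHS = 10, y in [6, 7]  -> 2 point(s)
  x = 1: RHS = 10, y in [6, 7]  -> 2 point(s)
  x = 2: RHS = 3, y in [4, 9]  -> 2 point(s)
  x = 5: RHS = 0, y in [0]  -> 1 point(s)
  x = 6: RHS = 12, y in [5, 8]  -> 2 point(s)
  x = 10: RHS = 12, y in [5, 8]  -> 2 point(s)
  x = 11: RHS = 4, y in [2, 11]  -> 2 point(s)
  x = 12: RHS = 10, y in [6, 7]  -> 2 point(s)
Affine points: 15. Add the point at infinity: total = 16.

#E(F_13) = 16


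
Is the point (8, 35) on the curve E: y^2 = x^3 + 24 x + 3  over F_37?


Check whether y^2 = x^3 + 24 x + 3 (mod 37) for (x, y) = (8, 35).
LHS: y^2 = 35^2 mod 37 = 4
RHS: x^3 + 24 x + 3 = 8^3 + 24*8 + 3 mod 37 = 4
LHS = RHS

Yes, on the curve


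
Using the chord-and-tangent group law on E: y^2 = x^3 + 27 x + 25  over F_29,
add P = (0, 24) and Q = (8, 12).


P != Q, so use the chord formula.
s = (y2 - y1) / (x2 - x1) = (17) / (8) mod 29 = 13
x3 = s^2 - x1 - x2 mod 29 = 13^2 - 0 - 8 = 16
y3 = s (x1 - x3) - y1 mod 29 = 13 * (0 - 16) - 24 = 0

P + Q = (16, 0)


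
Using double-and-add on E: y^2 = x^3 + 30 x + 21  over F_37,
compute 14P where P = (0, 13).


k = 14 = 1110_2 (binary, LSB first: 0111)
Double-and-add from P = (0, 13):
  bit 0 = 0: acc unchanged = O
  bit 1 = 1: acc = O + (16, 34) = (16, 34)
  bit 2 = 1: acc = (16, 34) + (8, 12) = (9, 13)
  bit 3 = 1: acc = (9, 13) + (21, 25) = (8, 25)

14P = (8, 25)


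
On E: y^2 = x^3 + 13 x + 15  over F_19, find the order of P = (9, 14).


Compute successive multiples of P until we hit O:
  1P = (9, 14)
  2P = (2, 12)
  3P = (17, 0)
  4P = (2, 7)
  5P = (9, 5)
  6P = O

ord(P) = 6


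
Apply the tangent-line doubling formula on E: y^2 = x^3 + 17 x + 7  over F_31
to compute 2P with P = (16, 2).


Doubling: s = (3 x1^2 + a) / (2 y1)
s = (3*16^2 + 17) / (2*2) mod 31 = 18
x3 = s^2 - 2 x1 mod 31 = 18^2 - 2*16 = 13
y3 = s (x1 - x3) - y1 mod 31 = 18 * (16 - 13) - 2 = 21

2P = (13, 21)


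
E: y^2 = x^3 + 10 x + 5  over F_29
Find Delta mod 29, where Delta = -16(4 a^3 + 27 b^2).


4 a^3 + 27 b^2 = 4*10^3 + 27*5^2 = 4000 + 675 = 4675
Delta = -16 * (4675) = -74800
Delta mod 29 = 20

Delta = 20 (mod 29)


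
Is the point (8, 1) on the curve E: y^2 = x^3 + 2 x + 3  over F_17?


Check whether y^2 = x^3 + 2 x + 3 (mod 17) for (x, y) = (8, 1).
LHS: y^2 = 1^2 mod 17 = 1
RHS: x^3 + 2 x + 3 = 8^3 + 2*8 + 3 mod 17 = 4
LHS != RHS

No, not on the curve


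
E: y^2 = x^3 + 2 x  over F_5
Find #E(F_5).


For each x in F_5, count y with y^2 = x^3 + 2 x + 0 mod 5:
  x = 0: RHS = 0, y in [0]  -> 1 point(s)
Affine points: 1. Add the point at infinity: total = 2.

#E(F_5) = 2


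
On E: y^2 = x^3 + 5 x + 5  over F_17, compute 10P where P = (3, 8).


k = 10 = 1010_2 (binary, LSB first: 0101)
Double-and-add from P = (3, 8):
  bit 0 = 0: acc unchanged = O
  bit 1 = 1: acc = O + (15, 2) = (15, 2)
  bit 2 = 0: acc unchanged = (15, 2)
  bit 3 = 1: acc = (15, 2) + (5, 11) = (16, 4)

10P = (16, 4)


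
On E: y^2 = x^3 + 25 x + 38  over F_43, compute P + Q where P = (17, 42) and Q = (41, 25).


P != Q, so use the chord formula.
s = (y2 - y1) / (x2 - x1) = (26) / (24) mod 43 = 19
x3 = s^2 - x1 - x2 mod 43 = 19^2 - 17 - 41 = 2
y3 = s (x1 - x3) - y1 mod 43 = 19 * (17 - 2) - 42 = 28

P + Q = (2, 28)


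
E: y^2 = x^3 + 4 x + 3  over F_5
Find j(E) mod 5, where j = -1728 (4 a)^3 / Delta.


Delta = -16(4 a^3 + 27 b^2) mod 5 = 1
-1728 * (4 a)^3 = -1728 * (4*4)^3 mod 5 = 2
j = 2 * 1^(-1) mod 5 = 2

j = 2 (mod 5)


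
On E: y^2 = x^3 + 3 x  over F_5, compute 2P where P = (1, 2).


Doubling: s = (3 x1^2 + a) / (2 y1)
s = (3*1^2 + 3) / (2*2) mod 5 = 4
x3 = s^2 - 2 x1 mod 5 = 4^2 - 2*1 = 4
y3 = s (x1 - x3) - y1 mod 5 = 4 * (1 - 4) - 2 = 1

2P = (4, 1)


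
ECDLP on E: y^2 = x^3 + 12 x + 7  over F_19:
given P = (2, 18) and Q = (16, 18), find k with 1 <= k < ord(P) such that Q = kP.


Enumerate multiples of P until we hit Q = (16, 18):
  1P = (2, 18)
  2P = (7, 4)
  3P = (11, 11)
  4P = (12, 13)
  5P = (10, 5)
  6P = (4, 9)
  7P = (0, 11)
  8P = (15, 3)
  9P = (13, 2)
  10P = (8, 8)
  11P = (16, 18)
Match found at i = 11.

k = 11


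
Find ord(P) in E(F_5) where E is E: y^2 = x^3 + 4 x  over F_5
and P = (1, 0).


Compute successive multiples of P until we hit O:
  1P = (1, 0)
  2P = O

ord(P) = 2


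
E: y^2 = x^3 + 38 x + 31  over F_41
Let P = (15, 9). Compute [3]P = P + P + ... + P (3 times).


k = 3 = 11_2 (binary, LSB first: 11)
Double-and-add from P = (15, 9):
  bit 0 = 1: acc = O + (15, 9) = (15, 9)
  bit 1 = 1: acc = (15, 9) + (29, 15) = (34, 18)

3P = (34, 18)


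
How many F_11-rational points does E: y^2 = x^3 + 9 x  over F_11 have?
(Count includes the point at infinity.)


For each x in F_11, count y with y^2 = x^3 + 9 x + 0 mod 11:
  x = 0: RHS = 0, y in [0]  -> 1 point(s)
  x = 2: RHS = 4, y in [2, 9]  -> 2 point(s)
  x = 4: RHS = 1, y in [1, 10]  -> 2 point(s)
  x = 5: RHS = 5, y in [4, 7]  -> 2 point(s)
  x = 8: RHS = 1, y in [1, 10]  -> 2 point(s)
  x = 10: RHS = 1, y in [1, 10]  -> 2 point(s)
Affine points: 11. Add the point at infinity: total = 12.

#E(F_11) = 12


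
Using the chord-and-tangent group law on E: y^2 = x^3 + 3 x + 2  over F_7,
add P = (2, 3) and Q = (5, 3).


P != Q, so use the chord formula.
s = (y2 - y1) / (x2 - x1) = (0) / (3) mod 7 = 0
x3 = s^2 - x1 - x2 mod 7 = 0^2 - 2 - 5 = 0
y3 = s (x1 - x3) - y1 mod 7 = 0 * (2 - 0) - 3 = 4

P + Q = (0, 4)


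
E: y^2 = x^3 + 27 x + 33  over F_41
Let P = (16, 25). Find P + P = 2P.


Doubling: s = (3 x1^2 + a) / (2 y1)
s = (3*16^2 + 27) / (2*25) mod 41 = 20
x3 = s^2 - 2 x1 mod 41 = 20^2 - 2*16 = 40
y3 = s (x1 - x3) - y1 mod 41 = 20 * (16 - 40) - 25 = 28

2P = (40, 28)


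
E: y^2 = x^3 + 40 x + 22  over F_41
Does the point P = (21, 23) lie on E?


Check whether y^2 = x^3 + 40 x + 22 (mod 41) for (x, y) = (21, 23).
LHS: y^2 = 23^2 mod 41 = 37
RHS: x^3 + 40 x + 22 = 21^3 + 40*21 + 22 mod 41 = 37
LHS = RHS

Yes, on the curve


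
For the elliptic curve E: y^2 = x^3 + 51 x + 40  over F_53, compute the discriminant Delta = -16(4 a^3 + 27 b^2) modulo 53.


4 a^3 + 27 b^2 = 4*51^3 + 27*40^2 = 530604 + 43200 = 573804
Delta = -16 * (573804) = -9180864
Delta mod 53 = 8

Delta = 8 (mod 53)


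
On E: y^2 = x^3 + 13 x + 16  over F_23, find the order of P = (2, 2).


Compute successive multiples of P until we hit O:
  1P = (2, 2)
  2P = (2, 21)
  3P = O

ord(P) = 3


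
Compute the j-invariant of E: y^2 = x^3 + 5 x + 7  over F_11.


Delta = -16(4 a^3 + 27 b^2) mod 11 = 4
-1728 * (4 a)^3 = -1728 * (4*5)^3 mod 11 = 8
j = 8 * 4^(-1) mod 11 = 2

j = 2 (mod 11)


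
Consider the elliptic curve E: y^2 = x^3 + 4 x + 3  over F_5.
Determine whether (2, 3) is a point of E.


Check whether y^2 = x^3 + 4 x + 3 (mod 5) for (x, y) = (2, 3).
LHS: y^2 = 3^2 mod 5 = 4
RHS: x^3 + 4 x + 3 = 2^3 + 4*2 + 3 mod 5 = 4
LHS = RHS

Yes, on the curve


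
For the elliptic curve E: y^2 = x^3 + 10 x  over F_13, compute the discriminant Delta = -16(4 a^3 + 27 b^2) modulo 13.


4 a^3 + 27 b^2 = 4*10^3 + 27*0^2 = 4000 + 0 = 4000
Delta = -16 * (4000) = -64000
Delta mod 13 = 12

Delta = 12 (mod 13)


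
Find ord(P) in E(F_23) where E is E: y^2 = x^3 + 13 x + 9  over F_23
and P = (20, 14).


Compute successive multiples of P until we hit O:
  1P = (20, 14)
  2P = (1, 0)
  3P = (20, 9)
  4P = O

ord(P) = 4


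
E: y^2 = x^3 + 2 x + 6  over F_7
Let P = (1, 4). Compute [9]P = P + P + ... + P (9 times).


k = 9 = 1001_2 (binary, LSB first: 1001)
Double-and-add from P = (1, 4):
  bit 0 = 1: acc = O + (1, 4) = (1, 4)
  bit 1 = 0: acc unchanged = (1, 4)
  bit 2 = 0: acc unchanged = (1, 4)
  bit 3 = 1: acc = (1, 4) + (5, 1) = (2, 2)

9P = (2, 2)


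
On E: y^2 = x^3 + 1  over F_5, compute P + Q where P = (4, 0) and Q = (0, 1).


P != Q, so use the chord formula.
s = (y2 - y1) / (x2 - x1) = (1) / (1) mod 5 = 1
x3 = s^2 - x1 - x2 mod 5 = 1^2 - 4 - 0 = 2
y3 = s (x1 - x3) - y1 mod 5 = 1 * (4 - 2) - 0 = 2

P + Q = (2, 2)


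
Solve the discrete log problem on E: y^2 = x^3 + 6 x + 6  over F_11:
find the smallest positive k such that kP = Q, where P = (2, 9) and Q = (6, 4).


Enumerate multiples of P until we hit Q = (6, 4):
  1P = (2, 9)
  2P = (8, 7)
  3P = (6, 7)
  4P = (6, 4)
Match found at i = 4.

k = 4


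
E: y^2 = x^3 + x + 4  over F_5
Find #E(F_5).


For each x in F_5, count y with y^2 = x^3 + 1 x + 4 mod 5:
  x = 0: RHS = 4, y in [2, 3]  -> 2 point(s)
  x = 1: RHS = 1, y in [1, 4]  -> 2 point(s)
  x = 2: RHS = 4, y in [2, 3]  -> 2 point(s)
  x = 3: RHS = 4, y in [2, 3]  -> 2 point(s)
Affine points: 8. Add the point at infinity: total = 9.

#E(F_5) = 9


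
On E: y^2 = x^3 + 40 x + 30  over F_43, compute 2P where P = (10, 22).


Doubling: s = (3 x1^2 + a) / (2 y1)
s = (3*10^2 + 40) / (2*22) mod 43 = 39
x3 = s^2 - 2 x1 mod 43 = 39^2 - 2*10 = 39
y3 = s (x1 - x3) - y1 mod 43 = 39 * (10 - 39) - 22 = 8

2P = (39, 8)


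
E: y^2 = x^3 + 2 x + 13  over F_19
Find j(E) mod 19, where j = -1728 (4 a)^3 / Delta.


Delta = -16(4 a^3 + 27 b^2) mod 19 = 10
-1728 * (4 a)^3 = -1728 * (4*2)^3 mod 19 = 18
j = 18 * 10^(-1) mod 19 = 17

j = 17 (mod 19)


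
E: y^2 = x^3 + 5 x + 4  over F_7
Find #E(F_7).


For each x in F_7, count y with y^2 = x^3 + 5 x + 4 mod 7:
  x = 0: RHS = 4, y in [2, 5]  -> 2 point(s)
  x = 2: RHS = 1, y in [1, 6]  -> 2 point(s)
  x = 3: RHS = 4, y in [2, 5]  -> 2 point(s)
  x = 4: RHS = 4, y in [2, 5]  -> 2 point(s)
  x = 5: RHS = 0, y in [0]  -> 1 point(s)
Affine points: 9. Add the point at infinity: total = 10.

#E(F_7) = 10


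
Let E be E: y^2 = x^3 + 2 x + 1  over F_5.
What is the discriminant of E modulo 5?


4 a^3 + 27 b^2 = 4*2^3 + 27*1^2 = 32 + 27 = 59
Delta = -16 * (59) = -944
Delta mod 5 = 1

Delta = 1 (mod 5)
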